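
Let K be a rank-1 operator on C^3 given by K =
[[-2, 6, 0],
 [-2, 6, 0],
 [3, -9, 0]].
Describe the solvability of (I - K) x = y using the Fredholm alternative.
(I - K) is invertible (det(I - K) = -3 ≠ 0), so for every y in C^3 the equation (I - K) x = y has a unique solution.

K has rank 1, so it is an outer product K = u v^T: every row of K is a multiple of one row vector. Reading off the entries, u = (-2, -2, 3) and v = (1, -3, 0) (row i of K equals u_i·v^T). A rank-one matrix u v^T satisfies K u = u (v·u) and kills the (2)-dimensional subspace v^⊥, so its characteristic polynomial is lambda^2 (lambda - v·u) with v·u = tr K = 4. Hence the eigenvalues of I - K are 1 (multiplicity 2) and 1 - (4) = -3, so det(I - K) = -3. (Direct check: I - K =
[[3, -6, 0],
 [2, -5, 0],
 [-3, 9, 1]]
has determinant -3.) The finite-dimensional Fredholm alternative says: either (I - K) is invertible, or ker(I - K) ≠ {0} and then range(I - K) = ker((I - K)^*)^⊥, with dim ker(I - K) = dim ker((I - K)^*). Since det(I - K) ≠ 0, 1 is not an eigenvalue of K and ker(I - K) = {0}, so we are in the first case: for every y there is a unique x = (I - K)^(-1) y. Explicitly, by the Sherman–Morrison formula, (I - u v^T)^(-1) = I + u v^T/(1 - v·u), i.e. (I - K)^(-1) = I + K/(-3).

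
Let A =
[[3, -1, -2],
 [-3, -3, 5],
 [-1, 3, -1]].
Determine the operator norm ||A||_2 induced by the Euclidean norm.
||A||_2 ≈ 7.204 (= sqrt(largest eigenvalue of A^T A))

||A||_2 = sigma_max(A) = sqrt(lambda_max(A^T A)). Form the symmetric matrix M = A^T A =
[[19, 3, -20],
 [3, 19, -16],
 [-20, -16, 30]].
Its characteristic polynomial (trace, sum of principal 2x2 minors, determinant of M give the coefficients) is
  p(λ) = det(λ I - M) = λ^3 - 68λ^2 + 836λ - 16.
No integer candidate from the rational root theorem (±divisors of 16) is a root, so the roots are irrational. The cubic discriminant is Δ = 890828544 > 0, so there are three distinct real roots. p(0) = -16 and p(1) = 753 have opposite signs, so a root lies in (0, 1); Newton's method refines it to λ ≈ 0.0192. p(16) = 48 and p(17) = -543 have opposite signs, so a root lies in (16, 17); Newton's method refines it to λ ≈ 16.0837. p(51) = -1597 and p(52) = 192 have opposite signs, so a root lies in (51, 52); Newton's method refines it to λ ≈ 51.8972. Check (Vieta): the three roots sum to 68, matching tr M = 68.
So the eigenvalues of A^T A are ≈ 0.0192, 16.0837, 51.8972 (all ≥ 0, as they must be for A^T A). The largest is λ_max ≈ 51.8972, hence ||A||_2 = sqrt(λ_max) ≈ 7.204.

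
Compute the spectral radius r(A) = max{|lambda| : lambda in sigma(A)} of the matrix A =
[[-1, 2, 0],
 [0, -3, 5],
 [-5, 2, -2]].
r(A) ≈ 6.8376

The eigenvalues of A are the roots of its characteristic polynomial. With M = A (coefficients from the trace, the sum of principal 2x2 minors, and det A):
  p(λ) = det(λ I - M) = λ^3 + 6λ^2 + λ + 46.
No integer candidate from the rational root theorem (±divisors of 46) is a root, so the roots are irrational. The cubic discriminant is Δ = -91876 < 0, so there is one real root and a complex-conjugate pair. p(-7) = -10 and p(-6) = 40 have opposite signs, so a root lies in (-7, -6); Newton's method refines it to λ ≈ -6.8376. Dividing out (λ - (-6.8376)) leaves approximately λ^2 - 0.8376λ + 6.7275. For λ^2 - 0.8376λ + 6.7275 the discriminant is -26.2082. It is negative, so the remaining roots are the complex-conjugate pair λ ≈ 0.4188 ± 2.5597i. Their product equals the constant term, so |λ|^2 ≈ 6.7275 and |λ| ≈ 2.5937.
Thus the eigenvalues (to 4 decimals) are -6.8376 (modulus 6.8376); 0.4188 ± 2.5597i (modulus 2.5937). The spectral radius is the largest modulus: r(A) ≈ 6.8376. (Cross-check: r(A) ≤ ||A||_2 ≈ 7.2041; equality holds whenever A is normal, though it can also hold for some non-normal A.)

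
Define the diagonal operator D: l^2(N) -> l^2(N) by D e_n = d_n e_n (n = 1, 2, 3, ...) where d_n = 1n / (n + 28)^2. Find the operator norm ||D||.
||D|| = 1/112 (attained at n = 28)

For D diagonal, ||D|| = sup_n |d_n|. Treat f(x) = 1x / (x + 28)^2 for real x > 0. By the quotient rule, f'(x) = 1(28 - x)/(x + 28)^3, which is positive for x < 28 and negative for x > 28. So f has a unique maximum at x = 28, and since 28 is a positive integer, the supremum over n ≥ 1 is attained at n = 28: d_28 = 1·28/(28 + 28)^2 = 1·28/3136 = 1/112. Hence ||D|| = 1/112.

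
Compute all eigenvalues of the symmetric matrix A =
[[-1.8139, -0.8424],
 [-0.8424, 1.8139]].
sigma(A) ≈ {-2, 2}

A is real symmetric, so its spectrum consists of real eigenvalues. Expanding the characteristic polynomial of the displayed matrix gives
  det(λ I - A) = p(λ) = λ^2 + (0)λ + (-4).
Solving p(λ) = 0 yields eigenvalues ≈ -2, 2. (A is shown rounded to 4 decimals, so these recover the underlying integer eigenvalues to within that precision.)
Verification: the trace of A = 0 equals the sum of eigenvalues 0, and det(A) ≈ -3.9999 matches the eigenvalue product -4.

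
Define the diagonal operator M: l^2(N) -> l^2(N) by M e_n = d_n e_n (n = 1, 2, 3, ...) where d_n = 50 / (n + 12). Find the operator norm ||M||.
||M|| = 50/13 (attained at n = 1)

For M diagonal, ||M|| = sup_n |d_n| = sup_n 50/(n + 12). This is positive and strictly decreasing in n, so the supremum is attained at n = 1: d_1 = 50/(1 + 12) = 50/13. Hence ||M|| = 50/13.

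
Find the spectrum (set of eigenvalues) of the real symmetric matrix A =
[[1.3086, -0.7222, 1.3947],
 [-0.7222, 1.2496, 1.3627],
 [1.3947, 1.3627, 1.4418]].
sigma(A) ≈ {-1, 2, 3}

A is real symmetric, so its spectrum consists of real eigenvalues. Expanding the characteristic polynomial of the displayed matrix gives
  det(λ I - A) = p(λ) = λ^3 + (-4)λ^2 + (1)λ + (6).
Solving p(λ) = 0 yields eigenvalues ≈ -1, 2, 3. (A is shown rounded to 4 decimals, so these recover the underlying integer eigenvalues to within that precision.)
Verification: the trace of A = 4 equals the sum of eigenvalues 4, and det(A) ≈ -6.0002 matches the eigenvalue product -6.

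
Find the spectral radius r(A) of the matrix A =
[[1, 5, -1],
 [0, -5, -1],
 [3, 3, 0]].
r(A) ≈ 4.9144

The eigenvalues of A are the roots of its characteristic polynomial. With M = A (coefficients from the trace, the sum of principal 2x2 minors, and det A):
  p(λ) = det(λ I - M) = λ^3 + 4λ^2 + λ + 27.
No integer candidate from the rational root theorem (±divisors of 27) is a root, so the roots are irrational. The cubic discriminant is Δ = -24639 < 0, so there is one real root and a complex-conjugate pair. p(-5) = -3 and p(-4) = 23 have opposite signs, so a root lies in (-5, -4); Newton's method refines it to λ ≈ -4.9144. Dividing out (λ - (-4.9144)) leaves approximately λ^2 - 0.9144λ + 5.494. For λ^2 - 0.9144λ + 5.494 the discriminant is -21.1398. It is negative, so the remaining roots are the complex-conjugate pair λ ≈ 0.4572 ± 2.2989i. Their product equals the constant term, so |λ|^2 ≈ 5.494 and |λ| ≈ 2.3439.
Thus the eigenvalues (to 4 decimals) are -4.9144 (modulus 4.9144); 0.4572 ± 2.2989i (modulus 2.3439). The spectral radius is the largest modulus: r(A) ≈ 4.9144. (Cross-check: r(A) ≤ ||A||_2 ≈ 7.9195; equality holds whenever A is normal, though it can also hold for some non-normal A.)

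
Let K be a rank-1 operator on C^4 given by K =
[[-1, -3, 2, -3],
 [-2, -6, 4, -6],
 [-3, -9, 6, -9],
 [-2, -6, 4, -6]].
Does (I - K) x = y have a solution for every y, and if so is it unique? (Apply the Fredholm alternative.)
(I - K) is invertible (det(I - K) = 8 ≠ 0), so for every y in C^4 the equation (I - K) x = y has a unique solution.

K has rank 1, so it is an outer product K = u v^T: every row of K is a multiple of one row vector. Reading off the entries, u = (1, 2, 3, 2) and v = (-1, -3, 2, -3) (row i of K equals u_i·v^T). A rank-one matrix u v^T satisfies K u = u (v·u) and kills the (3)-dimensional subspace v^⊥, so its characteristic polynomial is lambda^3 (lambda - v·u) with v·u = tr K = -7. Hence the eigenvalues of I - K are 1 (multiplicity 3) and 1 - (-7) = 8, so det(I - K) = 8. (Direct check: I - K =
[[2, 3, -2, 3],
 [2, 7, -4, 6],
 [3, 9, -5, 9],
 [2, 6, -4, 7]]
has determinant 8.) The finite-dimensional Fredholm alternative says: either (I - K) is invertible, or ker(I - K) ≠ {0} and then range(I - K) = ker((I - K)^*)^⊥, with dim ker(I - K) = dim ker((I - K)^*). Since det(I - K) ≠ 0, 1 is not an eigenvalue of K and ker(I - K) = {0}, so we are in the first case: for every y there is a unique x = (I - K)^(-1) y. Explicitly, by the Sherman–Morrison formula, (I - u v^T)^(-1) = I + u v^T/(1 - v·u), i.e. (I - K)^(-1) = I + K/(8).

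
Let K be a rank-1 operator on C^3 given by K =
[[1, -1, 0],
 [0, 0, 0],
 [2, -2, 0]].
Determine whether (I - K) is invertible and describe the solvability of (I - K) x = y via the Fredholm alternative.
(I - K) is singular (det(I - K) = 0, i.e. 1 ∈ sigma(K)). (I - K) x = y is solvable iff y ⊥ ker((I - K)^*) = span{(1, -1, 0)}, i.e. iff y_1 - y_2 = 0. When solvable, the solutions are x = y + c·(1, 0, 2), c arbitrary (ker(I - K) = span{(1, 0, 2)}, dimension 1).

K has rank 1, so it is an outer product K = u v^T: every row of K is a multiple of one row vector. Reading off the entries, u = (1, 0, 2) and v = (1, -1, 0) (row i of K equals u_i·v^T). A rank-one matrix u v^T satisfies K u = u (v·u) and kills the (2)-dimensional subspace v^⊥, so its characteristic polynomial is lambda^2 (lambda - v·u) with v·u = tr K = 1. Hence the eigenvalues of I - K are 1 (multiplicity 2) and 1 - (1) = 0, so det(I - K) = 0. (Direct check: I - K =
[[0, 1, 0],
 [0, 1, 0],
 [-2, 2, 1]]
has determinant 0.) So 1 is an eigenvalue of K and (I - K) is not invertible. The finite-dimensional Fredholm alternative says: either (I - K) is invertible, or ker(I - K) ≠ {0} and then range(I - K) = ker((I - K)^*)^⊥, with dim ker(I - K) = dim ker((I - K)^*). We are in the second case, so we need both kernels. Kernel of I - K: (I - K) u = u - u (v·u) = u - u = 0, so ker(I - K) = span{u} = span{(1, 0, 2)} (it is exactly 1-dimensional because rank(I - K) = 2). Kernel of the adjoint: K is real, so (I - K)^* = I - K^T = I - v u^T, and (I - v u^T) v = v - v (u·v) = 0; hence ker((I - K)^*) = span{v} = span{(1, -1, 0)}. Therefore (I - K) x = y is solvable iff <y, v> = 0, i.e. iff y_1 - y_2 = 0. When this holds, K y = u (v·y) = 0, so (I - K) y = y and x = y is a particular solution; the full solution set is the line x = y + c·u = y + c·(1, 0, 2), c ∈ C.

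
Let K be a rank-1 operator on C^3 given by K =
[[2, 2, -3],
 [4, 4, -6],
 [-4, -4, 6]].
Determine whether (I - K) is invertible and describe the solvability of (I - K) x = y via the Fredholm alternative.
(I - K) is invertible (det(I - K) = -11 ≠ 0), so for every y in C^3 the equation (I - K) x = y has a unique solution.

K has rank 1, so it is an outer product K = u v^T: every row of K is a multiple of one row vector. Reading off the entries, u = (-1, -2, 2) and v = (-2, -2, 3) (row i of K equals u_i·v^T). A rank-one matrix u v^T satisfies K u = u (v·u) and kills the (2)-dimensional subspace v^⊥, so its characteristic polynomial is lambda^2 (lambda - v·u) with v·u = tr K = 12. Hence the eigenvalues of I - K are 1 (multiplicity 2) and 1 - (12) = -11, so det(I - K) = -11. (Direct check: I - K =
[[-1, -2, 3],
 [-4, -3, 6],
 [4, 4, -5]]
has determinant -11.) The finite-dimensional Fredholm alternative says: either (I - K) is invertible, or ker(I - K) ≠ {0} and then range(I - K) = ker((I - K)^*)^⊥, with dim ker(I - K) = dim ker((I - K)^*). Since det(I - K) ≠ 0, 1 is not an eigenvalue of K and ker(I - K) = {0}, so we are in the first case: for every y there is a unique x = (I - K)^(-1) y. Explicitly, by the Sherman–Morrison formula, (I - u v^T)^(-1) = I + u v^T/(1 - v·u), i.e. (I - K)^(-1) = I + K/(-11).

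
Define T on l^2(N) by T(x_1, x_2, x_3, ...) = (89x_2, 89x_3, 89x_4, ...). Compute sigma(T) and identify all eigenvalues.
sigma(T) = closed disk {z in C : |z| ≤ 89}; sigma_p(T) = open disk {z in C : |z| < 89}

Note T = 89·V where V is the unit left shift (V x)_k = x_{k+1}; so sigma(T) = 89·sigma(V) and ||T|| = 89||V||. ||T x||^2 = 7921sum_{k≥2} |x_k|^2 ≤ 7921||x||^2, with equality on {x : x_1 = 0}, so ||T|| = 89. For any lambda with |lambda| < 89, set r = lambda/89 (|r| < 1); the vector x = (1, r, r^2, ...) is in l^2 and satisfies T x = 89(r, r^2, ...) = lambda x, so lambda is an eigenvalue. On the boundary |lambda| = 89 the geometric series diverges, so no l^2 eigenvector exists, but these lambda lie in the approximate point spectrum. Hence sigma(T) is the closed disk of radius 89 and sigma_p(T) is the open disk.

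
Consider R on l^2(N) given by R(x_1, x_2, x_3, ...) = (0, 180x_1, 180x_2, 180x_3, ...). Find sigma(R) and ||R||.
sigma(R) = closed disk {z in C : |z| ≤ 180}; ||R|| = 180

Note R = 180·U where U is the unit right shift (U x)_k = x_{k-1} (with x_0 := 0); so ||R|| = 180||U|| and sigma(R) = 180·sigma(U). ||R x||^2 = sum_{k≥1} |180x_k|^2 = 32400||x||^2, so ||R|| = 180 and sigma(R) ⊂ {|z| ≤ 180}. For any |lambda| < 180, the equation (R - lambda I) x = 0 forces x_1 = 0, then 180x_k = lambda x_{k+1} ⇒ x = 0, so R has no eigenvalues. But (R - lambda I) is not surjective for |lambda| < 180: solving (R - lambda I) x = e_1 would require x_n proportional to (lambda/180)^(-n), which is not in l^2. So every |lambda| < 180 lies in the residual spectrum. The boundary |lambda| = 180 is in the approximate point spectrum (the spectrum is closed). Hence sigma(R) is the closed disk of radius 180.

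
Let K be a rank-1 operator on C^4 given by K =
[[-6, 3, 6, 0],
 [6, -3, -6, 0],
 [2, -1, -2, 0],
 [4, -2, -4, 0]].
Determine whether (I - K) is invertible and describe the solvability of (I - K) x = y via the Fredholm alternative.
(I - K) is invertible (det(I - K) = 12 ≠ 0), so for every y in C^4 the equation (I - K) x = y has a unique solution.

K has rank 1, so it is an outer product K = u v^T: every row of K is a multiple of one row vector. Reading off the entries, u = (-3, 3, 1, 2) and v = (2, -1, -2, 0) (row i of K equals u_i·v^T). A rank-one matrix u v^T satisfies K u = u (v·u) and kills the (3)-dimensional subspace v^⊥, so its characteristic polynomial is lambda^3 (lambda - v·u) with v·u = tr K = -11. Hence the eigenvalues of I - K are 1 (multiplicity 3) and 1 - (-11) = 12, so det(I - K) = 12. (Direct check: I - K =
[[7, -3, -6, 0],
 [-6, 4, 6, 0],
 [-2, 1, 3, 0],
 [-4, 2, 4, 1]]
has determinant 12.) The finite-dimensional Fredholm alternative says: either (I - K) is invertible, or ker(I - K) ≠ {0} and then range(I - K) = ker((I - K)^*)^⊥, with dim ker(I - K) = dim ker((I - K)^*). Since det(I - K) ≠ 0, 1 is not an eigenvalue of K and ker(I - K) = {0}, so we are in the first case: for every y there is a unique x = (I - K)^(-1) y. Explicitly, by the Sherman–Morrison formula, (I - u v^T)^(-1) = I + u v^T/(1 - v·u), i.e. (I - K)^(-1) = I + K/(12).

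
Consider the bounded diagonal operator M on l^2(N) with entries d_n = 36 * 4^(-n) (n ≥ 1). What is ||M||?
||M|| = 9 (attained at n = 1)

For M diagonal, ||M|| = sup_n |d_n|. The sequence d_n = 36 * 4^(-n) is positive and strictly decreasing (ratio 4^(-1) < 1), so the supremum is d_1 = 36/4 = 9. Hence ||M|| = 9.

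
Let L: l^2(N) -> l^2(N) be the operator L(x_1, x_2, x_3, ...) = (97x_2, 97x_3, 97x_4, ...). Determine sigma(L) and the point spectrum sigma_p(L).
sigma(L) = closed disk {z in C : |z| ≤ 97}; sigma_p(L) = open disk {z in C : |z| < 97}

Note L = 97·V where V is the unit left shift (V x)_k = x_{k+1}; so sigma(L) = 97·sigma(V) and ||L|| = 97||V||. ||L x||^2 = 9409sum_{k≥2} |x_k|^2 ≤ 9409||x||^2, with equality on {x : x_1 = 0}, so ||L|| = 97. For any lambda with |lambda| < 97, set r = lambda/97 (|r| < 1); the vector x = (1, r, r^2, ...) is in l^2 and satisfies L x = 97(r, r^2, ...) = lambda x, so lambda is an eigenvalue. On the boundary |lambda| = 97 the geometric series diverges, so no l^2 eigenvector exists, but these lambda lie in the approximate point spectrum. Hence sigma(L) is the closed disk of radius 97 and sigma_p(L) is the open disk.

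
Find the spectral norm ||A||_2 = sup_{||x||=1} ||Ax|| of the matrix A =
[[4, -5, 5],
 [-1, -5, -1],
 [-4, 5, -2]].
||A||_2 ≈ 10.6958 (= sqrt(largest eigenvalue of A^T A))

||A||_2 = sigma_max(A) = sqrt(lambda_max(A^T A)). Form the symmetric matrix M = A^T A =
[[33, -35, 29],
 [-35, 75, -30],
 [29, -30, 30]].
Its characteristic polynomial (trace, sum of principal 2x2 minors, determinant of M give the coefficients) is
  p(λ) = det(λ I - M) = λ^3 - 138λ^2 + 2749λ - 5625.
No integer candidate from the rational root theorem (±divisors of 5625) is a root, so the roots are irrational. The cubic discriminant is Δ = 39243229673 > 0, so there are three distinct real roots. p(2) = -671 and p(3) = 1407 have opposite signs, so a root lies in (2, 3); Newton's method refines it to λ ≈ 2.3095. p(21) = 507 and p(22) = -1291 have opposite signs, so a root lies in (21, 22); Newton's method refines it to λ ≈ 21.2904. p(114) = -4143 and p(115) = 6335 have opposite signs, so a root lies in (114, 115); Newton's method refines it to λ ≈ 114.4001. Check (Vieta): the three roots sum to 138, matching tr M = 138.
So the eigenvalues of A^T A are ≈ 2.3095, 21.2904, 114.4001 (all ≥ 0, as they must be for A^T A). The largest is λ_max ≈ 114.4001, hence ||A||_2 = sqrt(λ_max) ≈ 10.6958.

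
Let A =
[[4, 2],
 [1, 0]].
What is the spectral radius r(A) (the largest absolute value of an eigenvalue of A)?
r(A) = (4 + sqrt(24))/2 ≈ 4.4495

The eigenvalues of A are the roots of its characteristic polynomial. With M = A (coefficients from the trace and determinant):
  p(λ) = det(λ I - M) = λ^2 - 4λ - 2.
For λ^2 - 4λ - 2 the discriminant is 24. It is nonnegative but not a perfect square, so the roots are real and irrational: λ = (4 ± sqrt(24))/2 ≈ 4.4495, -0.4495.
Thus the eigenvalues (to 4 decimals) are 4.4495 (modulus 4.4495); -0.4495 (modulus 0.4495). The spectral radius is the largest modulus: r(A) = (4 + sqrt(24))/2 ≈ 4.4495. (Cross-check: r(A) ≤ ||A||_2 ≈ 4.5616; equality holds whenever A is normal, though it can also hold for some non-normal A.)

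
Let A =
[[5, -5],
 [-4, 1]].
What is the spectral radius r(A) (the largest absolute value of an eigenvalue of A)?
r(A) = (6 + sqrt(96))/2 ≈ 7.899

The eigenvalues of A are the roots of its characteristic polynomial. With M = A (coefficients from the trace and determinant):
  p(λ) = det(λ I - M) = λ^2 - 6λ - 15.
For λ^2 - 6λ - 15 the discriminant is 96. It is nonnegative but not a perfect square, so the roots are real and irrational: λ = (6 ± sqrt(96))/2 ≈ 7.899, -1.899.
Thus the eigenvalues (to 4 decimals) are 7.899 (modulus 7.899); -1.899 (modulus 1.899). The spectral radius is the largest modulus: r(A) = (6 + sqrt(96))/2 ≈ 7.899. (Cross-check: r(A) ≤ ||A||_2 ≈ 7.9658; equality holds whenever A is normal, though it can also hold for some non-normal A.)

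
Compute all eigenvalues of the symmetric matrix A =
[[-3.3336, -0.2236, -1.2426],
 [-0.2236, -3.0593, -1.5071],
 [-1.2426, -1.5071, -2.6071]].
sigma(A) ≈ {-5, -3, -1}

A is real symmetric, so its spectrum consists of real eigenvalues. Expanding the characteristic polynomial of the displayed matrix gives
  det(λ I - A) = p(λ) = λ^3 + (9)λ^2 + (23)λ + (15).
Solving p(λ) = 0 yields eigenvalues ≈ -5, -3, -1. (A is shown rounded to 4 decimals, so these recover the underlying integer eigenvalues to within that precision.)
Verification: the trace of A = -9 equals the sum of eigenvalues -9, and det(A) ≈ -15.0001 matches the eigenvalue product -15.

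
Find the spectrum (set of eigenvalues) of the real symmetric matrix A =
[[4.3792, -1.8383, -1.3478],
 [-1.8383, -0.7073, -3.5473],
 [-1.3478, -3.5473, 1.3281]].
sigma(A) ≈ {-4, 4, 5}

A is real symmetric, so its spectrum consists of real eigenvalues. Expanding the characteristic polynomial of the displayed matrix gives
  det(λ I - A) = p(λ) = λ^3 + (-5)λ^2 + (-16)λ + (80).
Solving p(λ) = 0 yields eigenvalues ≈ -4, 4, 5. (A is shown rounded to 4 decimals, so these recover the underlying integer eigenvalues to within that precision.)
Verification: the trace of A = 5 equals the sum of eigenvalues 5, and det(A) ≈ -79.9999 matches the eigenvalue product -80.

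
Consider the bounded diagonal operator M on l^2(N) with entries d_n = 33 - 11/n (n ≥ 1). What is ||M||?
||M|| = 33

For a diagonal operator on l^2 with entries d_n, ||M|| = sup_n |d_n|. Here d_1 = 22, d_2 = 55/2, ..., and d_n = 33 - 11/n increases monotonically toward 33. All terms lie in [22, 33), so |d_n| = d_n and the supremum is the limit 33, which is not attained by any individual d_n. Hence ||M|| = 33.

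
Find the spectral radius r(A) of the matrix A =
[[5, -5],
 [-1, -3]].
r(A) = (2 + sqrt(84))/2 ≈ 5.5826

The eigenvalues of A are the roots of its characteristic polynomial. With M = A (coefficients from the trace and determinant):
  p(λ) = det(λ I - M) = λ^2 - 2λ - 20.
For λ^2 - 2λ - 20 the discriminant is 84. It is nonnegative but not a perfect square, so the roots are real and irrational: λ = (2 ± sqrt(84))/2 ≈ 5.5826, -3.5826.
Thus the eigenvalues (to 4 decimals) are 5.5826 (modulus 5.5826); -3.5826 (modulus 3.5826). The spectral radius is the largest modulus: r(A) = (2 + sqrt(84))/2 ≈ 5.5826. (Cross-check: r(A) ≤ ||A||_2 ≈ 7.2361; equality holds whenever A is normal, though it can also hold for some non-normal A.)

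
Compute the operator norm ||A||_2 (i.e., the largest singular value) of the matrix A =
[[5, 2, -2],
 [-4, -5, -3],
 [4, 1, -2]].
||A||_2 ≈ 8.9489 (= sqrt(largest eigenvalue of A^T A))

||A||_2 = sigma_max(A) = sqrt(lambda_max(A^T A)). Form the symmetric matrix M = A^T A =
[[57, 34, -6],
 [34, 30, 9],
 [-6, 9, 17]].
Its characteristic polynomial (trace, sum of principal 2x2 minors, determinant of M give the coefficients) is
  p(λ) = det(λ I - M) = λ^3 - 104λ^2 + 1916λ - 49.
No integer candidate from the rational root theorem (±divisors of 49) is a root, so the roots are irrational. The cubic discriminant is Δ = 11526381189 > 0, so there are three distinct real roots. p(0) = -49 and p(1) = 1764 have opposite signs, so a root lies in (0, 1); Newton's method refines it to λ ≈ 0.0256. p(23) = 1170 and p(24) = -145 have opposite signs, so a root lies in (23, 24); Newton's method refines it to λ ≈ 23.8922. p(80) = -369 and p(81) = 4244 have opposite signs, so a root lies in (80, 81); Newton's method refines it to λ ≈ 80.0822. Check (Vieta): the three roots sum to 104, matching tr M = 104.
So the eigenvalues of A^T A are ≈ 0.0256, 23.8922, 80.0822 (all ≥ 0, as they must be for A^T A). The largest is λ_max ≈ 80.0822, hence ||A||_2 = sqrt(λ_max) ≈ 8.9489.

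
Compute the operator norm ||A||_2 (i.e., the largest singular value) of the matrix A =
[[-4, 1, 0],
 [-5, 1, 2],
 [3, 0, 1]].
||A||_2 ≈ 7.2617 (= sqrt(largest eigenvalue of A^T A))

||A||_2 = sigma_max(A) = sqrt(lambda_max(A^T A)). Form the symmetric matrix M = A^T A =
[[50, -9, -7],
 [-9, 2, 2],
 [-7, 2, 5]].
Its characteristic polynomial (trace, sum of principal 2x2 minors, determinant of M give the coefficients) is
  p(λ) = det(λ I - M) = λ^3 - 57λ^2 + 226λ - 49.
No integer candidate from the rational root theorem (±divisors of 49) is a root, so the roots are irrational. The cubic discriminant is Δ = 94772489 > 0, so there are three distinct real roots. p(0) = -49 and p(1) = 121 have opposite signs, so a root lies in (0, 1); Newton's method refines it to λ ≈ 0.2301. p(4) = 7 and p(5) = -219 have opposite signs, so a root lies in (4, 5); Newton's method refines it to λ ≈ 4.0381. p(52) = -1817 and p(53) = 693 have opposite signs, so a root lies in (52, 53); Newton's method refines it to λ ≈ 52.7318. Check (Vieta): the three roots sum to 57, matching tr M = 57.
So the eigenvalues of A^T A are ≈ 0.2301, 4.0381, 52.7318 (all ≥ 0, as they must be for A^T A). The largest is λ_max ≈ 52.7318, hence ||A||_2 = sqrt(λ_max) ≈ 7.2617.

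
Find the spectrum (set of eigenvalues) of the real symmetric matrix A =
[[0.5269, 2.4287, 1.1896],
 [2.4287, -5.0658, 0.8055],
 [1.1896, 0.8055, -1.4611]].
sigma(A) ≈ {-6, -2, 2}

A is real symmetric, so its spectrum consists of real eigenvalues. Expanding the characteristic polynomial of the displayed matrix gives
  det(λ I - A) = p(λ) = λ^3 + (6)λ^2 + (-4)λ + (-24).
Solving p(λ) = 0 yields eigenvalues ≈ -6, -2, 2. (A is shown rounded to 4 decimals, so these recover the underlying integer eigenvalues to within that precision.)
Verification: the trace of A = -6 equals the sum of eigenvalues -6, and det(A) ≈ 23.9998 matches the eigenvalue product 24.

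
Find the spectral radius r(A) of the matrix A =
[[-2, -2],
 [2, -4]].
r(A) = sqrt(12) ≈ 3.4641

The eigenvalues of A are the roots of its characteristic polynomial. With M = A (coefficients from the trace and determinant):
  p(λ) = det(λ I - M) = λ^2 + 6λ + 12.
For λ^2 + 6λ + 12 the discriminant is -12. It is negative, so the roots are the complex-conjugate pair λ = -3 ± (sqrt(12)/2) i ≈ -3 ± 1.7321i. For a conjugate pair the product of the roots equals the constant term, so |λ|^2 = 12 and |λ| = sqrt(12) ≈ 3.4641.
Thus the eigenvalues (to 4 decimals) are -3 ± 1.7321i (modulus 3.4641). The spectral radius is the largest modulus: r(A) = sqrt(12) ≈ 3.4641. (Cross-check: r(A) ≤ ||A||_2 ≈ 4.6056; equality holds whenever A is normal, though it can also hold for some non-normal A.)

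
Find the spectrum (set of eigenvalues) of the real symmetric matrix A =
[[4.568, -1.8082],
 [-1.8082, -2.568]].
sigma(A) ≈ {-3, 5}

A is real symmetric, so its spectrum consists of real eigenvalues. Expanding the characteristic polynomial of the displayed matrix gives
  det(λ I - A) = p(λ) = λ^2 + (-2)λ + (-15).
Solving p(λ) = 0 yields eigenvalues ≈ -3, 5. (A is shown rounded to 4 decimals, so these recover the underlying integer eigenvalues to within that precision.)
Verification: the trace of A = 2 equals the sum of eigenvalues 2, and det(A) ≈ -15.0002 matches the eigenvalue product -15.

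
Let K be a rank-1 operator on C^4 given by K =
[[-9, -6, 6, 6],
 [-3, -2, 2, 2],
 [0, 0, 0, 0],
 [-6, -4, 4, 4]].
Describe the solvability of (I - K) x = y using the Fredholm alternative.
(I - K) is invertible (det(I - K) = 8 ≠ 0), so for every y in C^4 the equation (I - K) x = y has a unique solution.

K has rank 1, so it is an outer product K = u v^T: every row of K is a multiple of one row vector. Reading off the entries, u = (3, 1, 0, 2) and v = (-3, -2, 2, 2) (row i of K equals u_i·v^T). A rank-one matrix u v^T satisfies K u = u (v·u) and kills the (3)-dimensional subspace v^⊥, so its characteristic polynomial is lambda^3 (lambda - v·u) with v·u = tr K = -7. Hence the eigenvalues of I - K are 1 (multiplicity 3) and 1 - (-7) = 8, so det(I - K) = 8. (Direct check: I - K =
[[10, 6, -6, -6],
 [3, 3, -2, -2],
 [0, 0, 1, 0],
 [6, 4, -4, -3]]
has determinant 8.) The finite-dimensional Fredholm alternative says: either (I - K) is invertible, or ker(I - K) ≠ {0} and then range(I - K) = ker((I - K)^*)^⊥, with dim ker(I - K) = dim ker((I - K)^*). Since det(I - K) ≠ 0, 1 is not an eigenvalue of K and ker(I - K) = {0}, so we are in the first case: for every y there is a unique x = (I - K)^(-1) y. Explicitly, by the Sherman–Morrison formula, (I - u v^T)^(-1) = I + u v^T/(1 - v·u), i.e. (I - K)^(-1) = I + K/(8).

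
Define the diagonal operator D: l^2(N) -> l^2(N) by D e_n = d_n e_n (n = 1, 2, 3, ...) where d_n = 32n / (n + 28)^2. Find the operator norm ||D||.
||D|| = 2/7 (attained at n = 28)

For D diagonal, ||D|| = sup_n |d_n|. Treat f(x) = 32x / (x + 28)^2 for real x > 0. By the quotient rule, f'(x) = 32(28 - x)/(x + 28)^3, which is positive for x < 28 and negative for x > 28. So f has a unique maximum at x = 28, and since 28 is a positive integer, the supremum over n ≥ 1 is attained at n = 28: d_28 = 32·28/(28 + 28)^2 = 32·28/3136 = 2/7. Hence ||D|| = 2/7.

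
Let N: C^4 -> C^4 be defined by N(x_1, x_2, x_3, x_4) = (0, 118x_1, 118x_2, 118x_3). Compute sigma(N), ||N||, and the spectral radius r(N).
sigma(N) = {0}; ||N|| = 118; r(N) = 0. (N is nilpotent with N^4 = 0.)

On C^4, N is a strictly lower-triangular matrix with 118 on the subdiagonal and zeros elsewhere, so its characteristic polynomial is lambda^4 and every eigenvalue is 0: sigma(N) = {0}. For the operator norm, N e_i = 118e_{i+1} for i = 1, ..., 3 and N e_4 = 0, so the singular values of N are 118 (with multiplicity 3) and 0; hence ||N|| = 118. The spectral radius r(N) = max|lambda| = 0. Note ||N|| > r(N) — characteristic of non-normal nilpotent operators. Indeed N^4 = 0.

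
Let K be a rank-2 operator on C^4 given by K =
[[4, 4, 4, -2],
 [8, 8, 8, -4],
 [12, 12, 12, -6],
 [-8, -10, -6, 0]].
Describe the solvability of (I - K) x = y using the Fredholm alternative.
(I - K) is invertible (det(I - K) = -115 ≠ 0), so for every y in C^4 the equation (I - K) x = y has a unique solution.

K has rank 2 and factors as K = U V^T = u1 v1^T + u2 v2^T with u1 = (1, 2, 3, -3), v1 = (2, 3, 1, 1), u2 = (1, 2, 3, -1), v2 = (2, 1, 3, -3) (multiplying out reproduces the displayed K). The nonzero eigenvalues of U V^T coincide with those of the 2 x 2 matrix G = V^T U = [[v1·u1, v1·u2], [v2·u1, v2·u2]] = [[8, 10], [22, 16]], and by the Sylvester determinant identity det(I_4 - U V^T) = det(I_2 - V^T U) = det([[-7, -10], [-22, -15]]) = (-7)(-15) - (-10)(-22) = -115. (Direct check: I - K =
[[-3, -4, -4, 2],
 [-8, -7, -8, 4],
 [-12, -12, -11, 6],
 [8, 10, 6, 1]]
has determinant -115.) The finite-dimensional Fredholm alternative says: either (I - K) is invertible, or ker(I - K) ≠ {0} and then range(I - K) = ker((I - K)^*)^⊥, with dim ker(I - K) = dim ker((I - K)^*). Since det(I - K) ≠ 0, 1 is not an eigenvalue of K and ker(I - K) = {0}, so we are in the first case: for every y there is a unique x = (I - K)^(-1) y. (Explicitly, by the Woodbury identity, (I - U V^T)^(-1) = I + U (I_2 - G)^(-1) V^T.)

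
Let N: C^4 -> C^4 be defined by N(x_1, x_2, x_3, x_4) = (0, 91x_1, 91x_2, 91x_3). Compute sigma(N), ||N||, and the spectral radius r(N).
sigma(N) = {0}; ||N|| = 91; r(N) = 0. (N is nilpotent with N^4 = 0.)

On C^4, N is a strictly lower-triangular matrix with 91 on the subdiagonal and zeros elsewhere, so its characteristic polynomial is lambda^4 and every eigenvalue is 0: sigma(N) = {0}. For the operator norm, N e_i = 91e_{i+1} for i = 1, ..., 3 and N e_4 = 0, so the singular values of N are 91 (with multiplicity 3) and 0; hence ||N|| = 91. The spectral radius r(N) = max|lambda| = 0. Note ||N|| > r(N) — characteristic of non-normal nilpotent operators. Indeed N^4 = 0.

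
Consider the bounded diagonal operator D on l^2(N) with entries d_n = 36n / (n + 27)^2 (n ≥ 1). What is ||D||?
||D|| = 1/3 (attained at n = 27)

For D diagonal, ||D|| = sup_n |d_n|. Treat f(x) = 36x / (x + 27)^2 for real x > 0. By the quotient rule, f'(x) = 36(27 - x)/(x + 27)^3, which is positive for x < 27 and negative for x > 27. So f has a unique maximum at x = 27, and since 27 is a positive integer, the supremum over n ≥ 1 is attained at n = 27: d_27 = 36·27/(27 + 27)^2 = 36·27/2916 = 1/3. Hence ||D|| = 1/3.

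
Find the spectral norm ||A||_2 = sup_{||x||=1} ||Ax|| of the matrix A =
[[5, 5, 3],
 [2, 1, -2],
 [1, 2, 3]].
||A||_2 ≈ 8.3853 (= sqrt(largest eigenvalue of A^T A))

||A||_2 = sigma_max(A) = sqrt(lambda_max(A^T A)). Form the symmetric matrix M = A^T A =
[[30, 29, 14],
 [29, 30, 19],
 [14, 19, 22]].
Its characteristic polynomial (trace, sum of principal 2x2 minors, determinant of M give the coefficients) is
  p(λ) = det(λ I - M) = λ^3 - 82λ^2 + 822λ - 16.
No integer candidate from the rational root theorem (±divisors of 16) is a root, so the roots are irrational. The cubic discriminant is Δ = 2305768112 > 0, so there are three distinct real roots. p(0) = -16 and p(1) = 725 have opposite signs, so a root lies in (0, 1); Newton's method refines it to λ ≈ 0.0195. p(11) = 435 and p(12) = -232 have opposite signs, so a root lies in (11, 12); Newton's method refines it to λ ≈ 11.6679. p(70) = -1276 and p(71) = 2895 have opposite signs, so a root lies in (70, 71); Newton's method refines it to λ ≈ 70.3126. Check (Vieta): the three roots sum to 82, matching tr M = 82.
So the eigenvalues of A^T A are ≈ 0.0195, 11.6679, 70.3126 (all ≥ 0, as they must be for A^T A). The largest is λ_max ≈ 70.3126, hence ||A||_2 = sqrt(λ_max) ≈ 8.3853.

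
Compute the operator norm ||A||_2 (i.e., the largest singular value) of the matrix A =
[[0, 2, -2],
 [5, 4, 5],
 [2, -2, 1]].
||A||_2 ≈ 8.1837 (= sqrt(largest eigenvalue of A^T A))

||A||_2 = sigma_max(A) = sqrt(lambda_max(A^T A)). Form the symmetric matrix M = A^T A =
[[29, 16, 27],
 [16, 24, 14],
 [27, 14, 30]].
Its characteristic polynomial (trace, sum of principal 2x2 minors, determinant of M give the coefficients) is
  p(λ) = det(λ I - M) = λ^3 - 83λ^2 + 1105λ - 2116.
No integer candidate from the rational root theorem (±divisors of 2116) is a root, so the roots are irrational. The cubic discriminant is Δ = 1547455165 > 0, so there are three distinct real roots. p(2) = -230 and p(3) = 479 have opposite signs, so a root lies in (2, 3); Newton's method refines it to λ ≈ 2.3019. p(13) = 419 and p(14) = -170 have opposite signs, so a root lies in (13, 14); Newton's method refines it to λ ≈ 13.7257. p(66) = -3238 and p(67) = 95 have opposite signs, so a root lies in (66, 67); Newton's method refines it to λ ≈ 66.9724. Check (Vieta): the three roots sum to 83, matching tr M = 83.
So the eigenvalues of A^T A are ≈ 2.3019, 13.7257, 66.9724 (all ≥ 0, as they must be for A^T A). The largest is λ_max ≈ 66.9724, hence ||A||_2 = sqrt(λ_max) ≈ 8.1837.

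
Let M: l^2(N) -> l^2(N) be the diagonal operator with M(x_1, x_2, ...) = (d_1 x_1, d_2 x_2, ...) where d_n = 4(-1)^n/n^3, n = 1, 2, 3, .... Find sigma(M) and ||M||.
sigma(M) = {4(-1)^n/n^3 : n ≥ 1} ∪ {0}; ||M|| = 4

A bounded diagonal operator on l^2 with diagonal entries d_n has spectrum equal to the closure of {d_n : n ≥ 1}: every d_n is an eigenvalue (with eigenvector e_n), so {d_n} ⊂ sigma(M); the spectrum is closed, so its closure is too; and for lambda not in the closure, (M - lambda I) has bounded inverse (the diagonal entries 1/(d_n - lambda) are bounded). For our sequence d_n = 4(-1)^n/n^3, n = 1, 2, 3, ...:
  - {d_n} = {4(-1)^n/n^3 : n ≥ 1}; the only limit point is 0
  - closure = {4(-1)^n/n^3 : n ≥ 1} ∪ {0}
For the norm: a diagonal operator has ||M|| = sup_n |d_n|. Here |d_n| = 4/n^3 is decreasing, so sup_n |d_n| = |d_1| = 4. So ||M|| = 4.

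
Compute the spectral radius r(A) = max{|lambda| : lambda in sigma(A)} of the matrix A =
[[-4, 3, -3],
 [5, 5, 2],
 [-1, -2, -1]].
r(A) ≈ 6.2815

The eigenvalues of A are the roots of its characteristic polynomial. With M = A (coefficients from the trace, the sum of principal 2x2 minors, and det A):
  p(λ) = det(λ I - M) = λ^3 - 35λ - 28.
No integer candidate from the rational root theorem (±divisors of 28) is a root, so the roots are irrational. The cubic discriminant is Δ = 150332 > 0, so there are three distinct real roots. p(-6) = -34 and p(-5) = 22 have opposite signs, so a root lies in (-6, -5); Newton's method refines it to λ ≈ -5.466. p(-1) = 6 and p(0) = -28 have opposite signs, so a root lies in (-1, 0); Newton's method refines it to λ ≈ -0.8155. p(6) = -22 and p(7) = 70 have opposite signs, so a root lies in (6, 7); Newton's method refines it to λ ≈ 6.2815. Check (Vieta): the three roots sum to 0, matching tr M = 0.
Thus the eigenvalues (to 4 decimals) are -5.466 (modulus 5.466); -0.8155 (modulus 0.8155); 6.2815 (modulus 6.2815). The spectral radius is the largest modulus: r(A) ≈ 6.2815. (Cross-check: r(A) ≤ ||A||_2 ≈ 7.9613; equality holds whenever A is normal, though it can also hold for some non-normal A.)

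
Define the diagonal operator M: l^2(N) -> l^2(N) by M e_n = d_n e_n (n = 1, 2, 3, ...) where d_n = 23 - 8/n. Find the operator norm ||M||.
||M|| = 23

For a diagonal operator on l^2 with entries d_n, ||M|| = sup_n |d_n|. Here d_1 = 15, d_2 = 19, ..., and d_n = 23 - 8/n increases monotonically toward 23. All terms lie in [15, 23), so |d_n| = d_n and the supremum is the limit 23, which is not attained by any individual d_n. Hence ||M|| = 23.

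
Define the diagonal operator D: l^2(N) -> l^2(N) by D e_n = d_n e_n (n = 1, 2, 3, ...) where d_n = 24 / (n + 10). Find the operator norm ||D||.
||D|| = 24/11 (attained at n = 1)

For D diagonal, ||D|| = sup_n |d_n| = sup_n 24/(n + 10). This is positive and strictly decreasing in n, so the supremum is attained at n = 1: d_1 = 24/(1 + 10) = 24/11. Hence ||D|| = 24/11.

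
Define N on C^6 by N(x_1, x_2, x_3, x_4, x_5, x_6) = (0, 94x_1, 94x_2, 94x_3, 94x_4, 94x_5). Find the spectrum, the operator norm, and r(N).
sigma(N) = {0}; ||N|| = 94; r(N) = 0. (N is nilpotent with N^6 = 0.)

On C^6, N is a strictly lower-triangular matrix with 94 on the subdiagonal and zeros elsewhere, so its characteristic polynomial is lambda^6 and every eigenvalue is 0: sigma(N) = {0}. For the operator norm, N e_i = 94e_{i+1} for i = 1, ..., 5 and N e_6 = 0, so the singular values of N are 94 (with multiplicity 5) and 0; hence ||N|| = 94. The spectral radius r(N) = max|lambda| = 0. Note ||N|| > r(N) — characteristic of non-normal nilpotent operators. Indeed N^6 = 0.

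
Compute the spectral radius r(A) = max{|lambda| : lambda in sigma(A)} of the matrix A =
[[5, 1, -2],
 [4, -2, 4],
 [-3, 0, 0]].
r(A) = (3 + sqrt(89))/2 ≈ 6.217

The eigenvalues of A are the roots of its characteristic polynomial. With M = A (coefficients from the trace, the sum of principal 2x2 minors, and det A):
  p(λ) = det(λ I - M) = λ^3 - 3λ^2 - 20λ.
The constant term is 0, so λ = 0 is a root. Dividing out λ leaves p(λ) = λ(λ^2 - 3λ - 20). For λ^2 - 3λ - 20 the discriminant is 89. It is nonnegative but not a perfect square, so the roots are real and irrational: λ = (3 ± sqrt(89))/2 ≈ 6.217, -3.217.
Thus the eigenvalues (to 4 decimals) are 6.217 (modulus 6.217); -3.217 (modulus 3.217); 0 (modulus 0). The spectral radius is the largest modulus: r(A) = (3 + sqrt(89))/2 ≈ 6.217. (Cross-check: r(A) ≤ ||A||_2 ≈ 7.1893; equality holds whenever A is normal, though it can also hold for some non-normal A.)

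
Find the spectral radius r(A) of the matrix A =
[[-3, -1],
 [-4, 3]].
r(A) = sqrt(52)/2 ≈ 3.6056

The eigenvalues of A are the roots of its characteristic polynomial. With M = A (coefficients from the trace and determinant):
  p(λ) = det(λ I - M) = λ^2 - 13.
For λ^2 - 13 the discriminant is 52. It is nonnegative but not a perfect square, so the roots are real and irrational: λ = ± sqrt(52)/2 ≈ 3.6056, -3.6056.
Thus the eigenvalues (to 4 decimals) are 3.6056 (modulus 3.6056); -3.6056 (modulus 3.6056). The spectral radius is the largest modulus: r(A) = sqrt(52)/2 ≈ 3.6056. (Cross-check: r(A) ≤ ||A||_2 ≈ 5.4051; equality holds whenever A is normal, though it can also hold for some non-normal A.)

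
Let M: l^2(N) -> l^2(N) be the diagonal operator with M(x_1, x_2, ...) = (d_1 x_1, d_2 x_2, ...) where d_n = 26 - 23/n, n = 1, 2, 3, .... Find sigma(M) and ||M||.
sigma(M) = {26 - 23/n : n ≥ 1} ∪ {26}; ||M|| = 26

A bounded diagonal operator on l^2 with diagonal entries d_n has spectrum equal to the closure of {d_n : n ≥ 1}: every d_n is an eigenvalue (with eigenvector e_n), so {d_n} ⊂ sigma(M); the spectrum is closed, so its closure is too; and for lambda not in the closure, (M - lambda I) has bounded inverse (the diagonal entries 1/(d_n - lambda) are bounded). For our sequence d_n = 26 - 23/n, n = 1, 2, 3, ...:
  - {d_n} = {26 - 23/n : n ≥ 1}; the only limit point is 26
  - closure = {26 - 23/n : n ≥ 1} ∪ {26}
For the norm: a diagonal operator has ||M|| = sup_n |d_n|. Here d_n = 26 - 23/n increases monotonically from d_1 = 3 toward 26, with all terms in [3, 26); so sup_n |d_n| = 26 (the supremum is the limit, not attained). So ||M|| = 26.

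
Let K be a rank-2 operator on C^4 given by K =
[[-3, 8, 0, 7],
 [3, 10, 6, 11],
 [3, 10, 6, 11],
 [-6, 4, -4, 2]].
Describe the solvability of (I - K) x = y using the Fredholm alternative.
(I - K) is invertible (det(I - K) = -18 ≠ 0), so for every y in C^4 the equation (I - K) x = y has a unique solution.

K has rank 2 and factors as K = U V^T = u1 v1^T + u2 v2^T with u1 = (-3, -3, -3, -2), v1 = (0, -3, -1, -3), u2 = (-1, 1, 1, -2), v2 = (3, 1, 3, 2) (multiplying out reproduces the displayed K). The nonzero eigenvalues of U V^T coincide with those of the 2 x 2 matrix G = V^T U = [[v1·u1, v1·u2], [v2·u1, v2·u2]] = [[18, 2], [-25, -3]], and by the Sylvester determinant identity det(I_4 - U V^T) = det(I_2 - V^T U) = det([[-17, -2], [25, 4]]) = (-17)(4) - (-2)(25) = -18. (Direct check: I - K =
[[4, -8, 0, -7],
 [-3, -9, -6, -11],
 [-3, -10, -5, -11],
 [6, -4, 4, -1]]
has determinant -18.) The finite-dimensional Fredholm alternative says: either (I - K) is invertible, or ker(I - K) ≠ {0} and then range(I - K) = ker((I - K)^*)^⊥, with dim ker(I - K) = dim ker((I - K)^*). Since det(I - K) ≠ 0, 1 is not an eigenvalue of K and ker(I - K) = {0}, so we are in the first case: for every y there is a unique x = (I - K)^(-1) y. (Explicitly, by the Woodbury identity, (I - U V^T)^(-1) = I + U (I_2 - G)^(-1) V^T.)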